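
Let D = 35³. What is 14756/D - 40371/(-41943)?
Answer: 111896073/85633625 ≈ 1.3067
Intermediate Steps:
D = 42875
14756/D - 40371/(-41943) = 14756/42875 - 40371/(-41943) = 14756*(1/42875) - 40371*(-1/41943) = 2108/6125 + 13457/13981 = 111896073/85633625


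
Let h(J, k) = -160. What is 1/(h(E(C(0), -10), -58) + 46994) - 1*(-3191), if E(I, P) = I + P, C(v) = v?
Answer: 149447295/46834 ≈ 3191.0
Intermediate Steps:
1/(h(E(C(0), -10), -58) + 46994) - 1*(-3191) = 1/(-160 + 46994) - 1*(-3191) = 1/46834 + 3191 = 149447295/46834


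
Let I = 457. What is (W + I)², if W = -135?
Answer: 103684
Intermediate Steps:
(W + I)² = (-135 + 457)² = 322² = 103684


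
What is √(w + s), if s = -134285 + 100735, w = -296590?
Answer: 2*I*√82535 ≈ 574.58*I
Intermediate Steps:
s = -33550
√(w + s) = √(-296590 - 33550) = √(-330140) = 2*I*√82535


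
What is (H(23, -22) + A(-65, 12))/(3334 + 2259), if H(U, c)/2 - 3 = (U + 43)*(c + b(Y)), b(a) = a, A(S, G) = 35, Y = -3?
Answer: -3259/5593 ≈ -0.58269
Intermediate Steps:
H(U, c) = 6 + 2*(-3 + c)*(43 + U) (H(U, c) = 6 + 2*((U + 43)*(c - 3)) = 6 + 2*((43 + U)*(-3 + c)) = 6 + 2*((-3 + c)*(43 + U)) = 6 + 2*(-3 + c)*(43 + U))
(H(23, -22) + A(-65, 12))/(3334 + 2259) = ((-252 - 6*23 + 86*(-22) + 2*23*(-22)) + 35)/(3334 + 2259) = ((-252 - 138 - 1892 - 1012) + 35)/5593 = (-3294 + 35)*(1/5593) = -3259*1/5593 = -3259/5593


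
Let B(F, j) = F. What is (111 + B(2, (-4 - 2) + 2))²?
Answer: 12769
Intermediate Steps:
(111 + B(2, (-4 - 2) + 2))² = (111 + 2)² = 113² = 12769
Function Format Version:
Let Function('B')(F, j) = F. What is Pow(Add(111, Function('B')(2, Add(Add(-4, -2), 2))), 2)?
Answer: 12769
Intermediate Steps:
Pow(Add(111, Function('B')(2, Add(Add(-4, -2), 2))), 2) = Pow(Add(111, 2), 2) = Pow(113, 2) = 12769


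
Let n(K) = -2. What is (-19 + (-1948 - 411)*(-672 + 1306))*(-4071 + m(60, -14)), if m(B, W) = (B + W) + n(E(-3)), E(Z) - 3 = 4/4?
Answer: 6022881875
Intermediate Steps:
E(Z) = 4 (E(Z) = 3 + 4/4 = 3 + 4*(1/4) = 3 + 1 = 4)
m(B, W) = -2 + B + W (m(B, W) = (B + W) - 2 = -2 + B + W)
(-19 + (-1948 - 411)*(-672 + 1306))*(-4071 + m(60, -14)) = (-19 + (-1948 - 411)*(-672 + 1306))*(-4071 + (-2 + 60 - 14)) = (-19 - 2359*634)*(-4071 + 44) = (-19 - 1495606)*(-4027) = -1495625*(-4027) = 6022881875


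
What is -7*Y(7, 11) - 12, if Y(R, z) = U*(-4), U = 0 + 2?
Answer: 44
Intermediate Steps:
U = 2
Y(R, z) = -8 (Y(R, z) = 2*(-4) = -8)
-7*Y(7, 11) - 12 = -7*(-8) - 12 = 56 - 12 = 44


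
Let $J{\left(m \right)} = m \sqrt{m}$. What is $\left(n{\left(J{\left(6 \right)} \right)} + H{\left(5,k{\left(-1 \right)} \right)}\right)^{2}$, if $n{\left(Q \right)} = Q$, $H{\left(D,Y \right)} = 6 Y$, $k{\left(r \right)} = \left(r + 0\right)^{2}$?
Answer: $252 + 72 \sqrt{6} \approx 428.36$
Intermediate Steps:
$k{\left(r \right)} = r^{2}$
$J{\left(m \right)} = m^{\frac{3}{2}}$
$\left(n{\left(J{\left(6 \right)} \right)} + H{\left(5,k{\left(-1 \right)} \right)}\right)^{2} = \left(6^{\frac{3}{2}} + 6 \left(-1\right)^{2}\right)^{2} = \left(6 \sqrt{6} + 6 \cdot 1\right)^{2} = \left(6 \sqrt{6} + 6\right)^{2} = \left(6 + 6 \sqrt{6}\right)^{2}$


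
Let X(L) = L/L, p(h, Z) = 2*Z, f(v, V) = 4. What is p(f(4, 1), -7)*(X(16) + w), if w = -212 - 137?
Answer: 4872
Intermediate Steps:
w = -349
X(L) = 1
p(f(4, 1), -7)*(X(16) + w) = (2*(-7))*(1 - 349) = -14*(-348) = 4872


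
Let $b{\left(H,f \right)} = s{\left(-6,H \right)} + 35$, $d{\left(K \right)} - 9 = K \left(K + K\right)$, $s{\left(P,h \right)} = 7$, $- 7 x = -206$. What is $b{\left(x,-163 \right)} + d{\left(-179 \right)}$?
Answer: $64133$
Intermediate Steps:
$x = \frac{206}{7}$ ($x = \left(- \frac{1}{7}\right) \left(-206\right) = \frac{206}{7} \approx 29.429$)
$d{\left(K \right)} = 9 + 2 K^{2}$ ($d{\left(K \right)} = 9 + K \left(K + K\right) = 9 + K 2 K = 9 + 2 K^{2}$)
$b{\left(H,f \right)} = 42$ ($b{\left(H,f \right)} = 7 + 35 = 42$)
$b{\left(x,-163 \right)} + d{\left(-179 \right)} = 42 + \left(9 + 2 \left(-179\right)^{2}\right) = 42 + \left(9 + 2 \cdot 32041\right) = 42 + \left(9 + 64082\right) = 42 + 64091 = 64133$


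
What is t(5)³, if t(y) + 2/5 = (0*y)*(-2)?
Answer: -8/125 ≈ -0.064000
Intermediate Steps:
t(y) = -⅖ (t(y) = -⅖ + (0*y)*(-2) = -⅖ + 0*(-2) = -⅖ + 0 = -⅖)
t(5)³ = (-⅖)³ = -8/125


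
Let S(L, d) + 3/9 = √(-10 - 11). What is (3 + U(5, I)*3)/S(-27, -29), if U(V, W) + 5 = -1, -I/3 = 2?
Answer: 9/38 + 27*I*√21/38 ≈ 0.23684 + 3.256*I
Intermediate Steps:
I = -6 (I = -3*2 = -6)
U(V, W) = -6 (U(V, W) = -5 - 1 = -6)
S(L, d) = -⅓ + I*√21 (S(L, d) = -⅓ + √(-10 - 11) = -⅓ + √(-21) = -⅓ + I*√21)
(3 + U(5, I)*3)/S(-27, -29) = (3 - 6*3)/(-⅓ + I*√21) = (3 - 18)/(-⅓ + I*√21) = -15/(-⅓ + I*√21)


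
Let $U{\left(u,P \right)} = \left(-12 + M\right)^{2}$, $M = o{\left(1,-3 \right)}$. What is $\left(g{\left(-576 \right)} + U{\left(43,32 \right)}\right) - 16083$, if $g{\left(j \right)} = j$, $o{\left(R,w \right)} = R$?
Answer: $-16538$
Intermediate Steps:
$M = 1$
$U{\left(u,P \right)} = 121$ ($U{\left(u,P \right)} = \left(-12 + 1\right)^{2} = \left(-11\right)^{2} = 121$)
$\left(g{\left(-576 \right)} + U{\left(43,32 \right)}\right) - 16083 = \left(-576 + 121\right) - 16083 = -455 - 16083 = -16538$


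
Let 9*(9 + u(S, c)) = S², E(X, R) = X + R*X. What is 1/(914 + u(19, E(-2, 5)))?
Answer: 9/8506 ≈ 0.0010581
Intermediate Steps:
u(S, c) = -9 + S²/9
1/(914 + u(19, E(-2, 5))) = 1/(914 + (-9 + (⅑)*19²)) = 1/(914 + (-9 + (⅑)*361)) = 1/(914 + (-9 + 361/9)) = 1/(914 + 280/9) = 1/(8506/9) = 9/8506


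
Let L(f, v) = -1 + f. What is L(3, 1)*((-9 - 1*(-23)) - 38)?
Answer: -48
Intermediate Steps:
L(3, 1)*((-9 - 1*(-23)) - 38) = (-1 + 3)*((-9 - 1*(-23)) - 38) = 2*((-9 + 23) - 38) = 2*(14 - 38) = 2*(-24) = -48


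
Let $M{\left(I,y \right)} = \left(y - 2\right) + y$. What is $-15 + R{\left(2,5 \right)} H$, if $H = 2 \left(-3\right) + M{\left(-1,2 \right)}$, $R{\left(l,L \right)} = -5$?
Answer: $5$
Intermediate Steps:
$M{\left(I,y \right)} = -2 + 2 y$ ($M{\left(I,y \right)} = \left(-2 + y\right) + y = -2 + 2 y$)
$H = -4$ ($H = 2 \left(-3\right) + \left(-2 + 2 \cdot 2\right) = -6 + \left(-2 + 4\right) = -6 + 2 = -4$)
$-15 + R{\left(2,5 \right)} H = -15 - -20 = -15 + 20 = 5$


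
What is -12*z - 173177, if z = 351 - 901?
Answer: -166577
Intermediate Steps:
z = -550
-12*z - 173177 = -12*(-550) - 173177 = 6600 - 173177 = -166577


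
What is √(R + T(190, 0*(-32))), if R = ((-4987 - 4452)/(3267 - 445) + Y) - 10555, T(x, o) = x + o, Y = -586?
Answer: I*√87236940342/2822 ≈ 104.66*I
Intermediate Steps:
T(x, o) = o + x
R = -31449341/2822 (R = ((-4987 - 4452)/(3267 - 445) - 586) - 10555 = (-9439/2822 - 586) - 10555 = -1663131/2822 - 10555 = -31449341/2822 ≈ -11144.)
√(R + T(190, 0*(-32))) = √(-31449341/2822 + (0*(-32) + 190)) = √(-31449341/2822 + (0 + 190)) = √(-31449341/2822 + 190) = √(-30913161/2822) = I*√87236940342/2822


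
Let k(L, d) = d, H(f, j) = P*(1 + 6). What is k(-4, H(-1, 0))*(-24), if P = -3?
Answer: 504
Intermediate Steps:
H(f, j) = -21 (H(f, j) = -3*(1 + 6) = -3*7 = -21)
k(-4, H(-1, 0))*(-24) = -21*(-24) = 504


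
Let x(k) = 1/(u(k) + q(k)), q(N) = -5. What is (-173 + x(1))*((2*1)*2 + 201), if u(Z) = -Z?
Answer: -212995/6 ≈ -35499.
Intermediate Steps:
x(k) = 1/(-5 - k) (x(k) = 1/(-k - 5) = 1/(-5 - k))
(-173 + x(1))*((2*1)*2 + 201) = (-173 - 1/(5 + 1))*((2*1)*2 + 201) = (-173 - 1/6)*(2*2 + 201) = (-173 - 1*⅙)*(4 + 201) = (-173 - ⅙)*205 = -1039/6*205 = -212995/6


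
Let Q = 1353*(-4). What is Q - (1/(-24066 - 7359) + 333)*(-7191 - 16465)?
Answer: 247378707644/31425 ≈ 7.8720e+6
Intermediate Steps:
Q = -5412
Q - (1/(-24066 - 7359) + 333)*(-7191 - 16465) = -5412 - (1/(-24066 - 7359) + 333)*(-7191 - 16465) = -5412 - (1/(-31425) + 333)*(-23656) = -5412 - (-1/31425 + 333)*(-23656) = -5412 - 10464524*(-23656)/31425 = -5412 - 1*(-247548779744/31425) = -5412 + 247548779744/31425 = 247378707644/31425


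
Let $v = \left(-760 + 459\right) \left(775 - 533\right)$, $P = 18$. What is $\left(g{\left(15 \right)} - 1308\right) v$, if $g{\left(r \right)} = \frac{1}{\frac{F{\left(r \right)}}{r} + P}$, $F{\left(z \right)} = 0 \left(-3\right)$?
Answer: $\frac{857459603}{9} \approx 9.5273 \cdot 10^{7}$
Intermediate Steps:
$F{\left(z \right)} = 0$
$v = -72842$ ($v = \left(-301\right) 242 = -72842$)
$g{\left(r \right)} = \frac{1}{18}$ ($g{\left(r \right)} = \frac{1}{\frac{0}{r} + 18} = \frac{1}{0 + 18} = \frac{1}{18}$)
$\left(g{\left(15 \right)} - 1308\right) v = \left(\frac{1}{18} - 1308\right) \left(-72842\right) = \left(- \frac{23543}{18}\right) \left(-72842\right) = \frac{857459603}{9}$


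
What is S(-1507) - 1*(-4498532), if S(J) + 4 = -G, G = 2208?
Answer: 4496320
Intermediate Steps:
S(J) = -2212 (S(J) = -4 - 1*2208 = -4 - 2208 = -2212)
S(-1507) - 1*(-4498532) = -2212 - 1*(-4498532) = -2212 + 4498532 = 4496320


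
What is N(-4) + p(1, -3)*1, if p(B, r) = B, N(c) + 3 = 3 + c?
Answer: -3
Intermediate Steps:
N(c) = c (N(c) = -3 + (3 + c) = c)
N(-4) + p(1, -3)*1 = -4 + 1*1 = -4 + 1 = -3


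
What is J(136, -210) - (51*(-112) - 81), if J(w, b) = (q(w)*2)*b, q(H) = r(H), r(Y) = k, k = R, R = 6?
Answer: 3273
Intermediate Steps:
k = 6
r(Y) = 6
q(H) = 6
J(w, b) = 12*b (J(w, b) = (6*2)*b = 12*b)
J(136, -210) - (51*(-112) - 81) = 12*(-210) - (51*(-112) - 81) = -2520 - (-5712 - 81) = -2520 - 1*(-5793) = -2520 + 5793 = 3273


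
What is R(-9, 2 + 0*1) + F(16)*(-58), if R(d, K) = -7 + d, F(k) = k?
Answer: -944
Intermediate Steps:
R(-9, 2 + 0*1) + F(16)*(-58) = (-7 - 9) + 16*(-58) = -16 - 928 = -944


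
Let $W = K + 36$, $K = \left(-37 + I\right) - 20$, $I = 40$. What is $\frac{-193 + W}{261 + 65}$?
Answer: $- \frac{87}{163} \approx -0.53374$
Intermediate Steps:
$K = -17$ ($K = \left(-37 + 40\right) - 20 = 3 - 20 = -17$)
$W = 19$ ($W = -17 + 36 = 19$)
$\frac{-193 + W}{261 + 65} = \frac{-193 + 19}{261 + 65} = - \frac{174}{326} = \left(-174\right) \frac{1}{326} = - \frac{87}{163}$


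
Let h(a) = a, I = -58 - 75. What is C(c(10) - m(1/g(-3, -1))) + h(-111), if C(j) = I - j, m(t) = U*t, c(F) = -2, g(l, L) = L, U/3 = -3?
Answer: -233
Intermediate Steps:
U = -9 (U = 3*(-3) = -9)
I = -133
m(t) = -9*t
C(j) = -133 - j
C(c(10) - m(1/g(-3, -1))) + h(-111) = (-133 - (-2 - (-9)/(-1))) - 111 = (-133 - (-2 - (-9)*(-1))) - 111 = (-133 - (-2 - 1*9)) - 111 = (-133 - (-2 - 9)) - 111 = (-133 - 1*(-11)) - 111 = (-133 + 11) - 111 = -122 - 111 = -233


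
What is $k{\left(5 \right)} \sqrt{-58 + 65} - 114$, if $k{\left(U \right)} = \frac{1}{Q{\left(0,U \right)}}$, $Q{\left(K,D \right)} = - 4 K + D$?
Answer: $-114 + \frac{\sqrt{7}}{5} \approx -113.47$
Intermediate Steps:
$Q{\left(K,D \right)} = D - 4 K$
$k{\left(U \right)} = \frac{1}{U}$ ($k{\left(U \right)} = \frac{1}{U - 0} = \frac{1}{U + 0} = \frac{1}{U}$)
$k{\left(5 \right)} \sqrt{-58 + 65} - 114 = \frac{\sqrt{-58 + 65}}{5} - 114 = \frac{\sqrt{7}}{5} - 114 = -114 + \frac{\sqrt{7}}{5}$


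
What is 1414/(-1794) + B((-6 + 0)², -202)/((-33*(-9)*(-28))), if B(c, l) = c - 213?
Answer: -635627/828828 ≈ -0.76690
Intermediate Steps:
B(c, l) = -213 + c
1414/(-1794) + B((-6 + 0)², -202)/((-33*(-9)*(-28))) = 1414/(-1794) + (-213 + (-6 + 0)²)/((-33*(-9)*(-28))) = 1414*(-1/1794) + (-213 + (-6)²)/((297*(-28))) = -707/897 + (-213 + 36)/(-8316) = -707/897 - 177*(-1/8316) = -707/897 + 59/2772 = -635627/828828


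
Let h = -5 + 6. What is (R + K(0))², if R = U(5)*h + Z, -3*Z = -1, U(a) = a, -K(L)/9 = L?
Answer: 256/9 ≈ 28.444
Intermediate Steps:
K(L) = -9*L
Z = ⅓ (Z = -⅓*(-1) = ⅓ ≈ 0.33333)
h = 1
R = 16/3 (R = 5*1 + ⅓ = 5 + ⅓ = 16/3 ≈ 5.3333)
(R + K(0))² = (16/3 - 9*0)² = (16/3 + 0)² = (16/3)² = 256/9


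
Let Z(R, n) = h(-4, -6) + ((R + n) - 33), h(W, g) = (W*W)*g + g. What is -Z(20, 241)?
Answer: -126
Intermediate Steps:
h(W, g) = g + g*W**2 (h(W, g) = W**2*g + g = g*W**2 + g = g + g*W**2)
Z(R, n) = -135 + R + n (Z(R, n) = -6*(1 + (-4)**2) + ((R + n) - 33) = -6*(1 + 16) + (-33 + R + n) = -6*17 + (-33 + R + n) = -102 + (-33 + R + n) = -135 + R + n)
-Z(20, 241) = -(-135 + 20 + 241) = -1*126 = -126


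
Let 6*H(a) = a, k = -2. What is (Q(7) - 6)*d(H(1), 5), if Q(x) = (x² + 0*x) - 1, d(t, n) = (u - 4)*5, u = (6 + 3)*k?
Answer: -4620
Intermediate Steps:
H(a) = a/6
u = -18 (u = (6 + 3)*(-2) = 9*(-2) = -18)
d(t, n) = -110 (d(t, n) = (-18 - 4)*5 = -22*5 = -110)
Q(x) = -1 + x² (Q(x) = (x² + 0) - 1 = x² - 1 = -1 + x²)
(Q(7) - 6)*d(H(1), 5) = ((-1 + 7²) - 6)*(-110) = ((-1 + 49) - 6)*(-110) = (48 - 6)*(-110) = 42*(-110) = -4620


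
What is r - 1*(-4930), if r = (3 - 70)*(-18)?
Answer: 6136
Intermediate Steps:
r = 1206 (r = -67*(-18) = 1206)
r - 1*(-4930) = 1206 - 1*(-4930) = 1206 + 4930 = 6136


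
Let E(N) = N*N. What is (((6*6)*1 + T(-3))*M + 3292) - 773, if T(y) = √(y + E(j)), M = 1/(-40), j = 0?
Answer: 25181/10 - I*√3/40 ≈ 2518.1 - 0.043301*I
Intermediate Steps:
E(N) = N²
M = -1/40 ≈ -0.025000
T(y) = √y (T(y) = √(y + 0²) = √(y + 0) = √y)
(((6*6)*1 + T(-3))*M + 3292) - 773 = (((6*6)*1 + √(-3))*(-1/40) + 3292) - 773 = ((36*1 + I*√3)*(-1/40) + 3292) - 773 = ((36 + I*√3)*(-1/40) + 3292) - 773 = ((-9/10 - I*√3/40) + 3292) - 773 = (32911/10 - I*√3/40) - 773 = 25181/10 - I*√3/40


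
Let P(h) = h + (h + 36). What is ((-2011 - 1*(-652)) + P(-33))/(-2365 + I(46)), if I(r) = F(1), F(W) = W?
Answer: 463/788 ≈ 0.58756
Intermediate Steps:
I(r) = 1
P(h) = 36 + 2*h (P(h) = h + (36 + h) = 36 + 2*h)
((-2011 - 1*(-652)) + P(-33))/(-2365 + I(46)) = ((-2011 - 1*(-652)) + (36 + 2*(-33)))/(-2365 + 1) = ((-2011 + 652) + (36 - 66))/(-2364) = (-1359 - 30)*(-1/2364) = -1389*(-1/2364) = 463/788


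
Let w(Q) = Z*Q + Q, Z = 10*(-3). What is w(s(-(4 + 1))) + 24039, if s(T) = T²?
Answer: 23314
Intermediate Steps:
Z = -30
w(Q) = -29*Q (w(Q) = -30*Q + Q = -29*Q)
w(s(-(4 + 1))) + 24039 = -29*(4 + 1)² + 24039 = -29*(-1*5)² + 24039 = -29*(-5)² + 24039 = -29*25 + 24039 = -725 + 24039 = 23314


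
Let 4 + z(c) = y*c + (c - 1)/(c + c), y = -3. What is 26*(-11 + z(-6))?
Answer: 559/6 ≈ 93.167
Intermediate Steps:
z(c) = -4 - 3*c + (-1 + c)/(2*c) (z(c) = -4 + (-3*c + (c - 1)/(c + c)) = -4 + (-3*c + (-1 + c)/((2*c))) = -4 + (-3*c + (-1 + c)*(1/(2*c))) = -4 + (-3*c + (-1 + c)/(2*c)) = -4 - 3*c + (-1 + c)/(2*c))
26*(-11 + z(-6)) = 26*(-11 + (1/2)*(-1 - 6*(-7 - 6*(-6)))/(-6)) = 26*(-11 + (1/2)*(-1/6)*(-1 - 6*(-7 + 36))) = 26*(-11 + (1/2)*(-1/6)*(-1 - 6*29)) = 26*(-11 + (1/2)*(-1/6)*(-1 - 174)) = 26*(-11 + (1/2)*(-1/6)*(-175)) = 26*(-11 + 175/12) = 26*(43/12) = 559/6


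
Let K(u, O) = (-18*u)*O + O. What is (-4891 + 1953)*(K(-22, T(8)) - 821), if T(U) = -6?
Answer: 9410414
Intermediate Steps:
K(u, O) = O - 18*O*u (K(u, O) = -18*O*u + O = O - 18*O*u)
(-4891 + 1953)*(K(-22, T(8)) - 821) = (-4891 + 1953)*(-6*(1 - 18*(-22)) - 821) = -2938*(-6*(1 + 396) - 821) = -2938*(-6*397 - 821) = -2938*(-2382 - 821) = -2938*(-3203) = 9410414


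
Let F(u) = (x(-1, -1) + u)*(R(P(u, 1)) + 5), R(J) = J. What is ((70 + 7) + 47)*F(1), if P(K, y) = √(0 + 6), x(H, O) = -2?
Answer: -620 - 124*√6 ≈ -923.74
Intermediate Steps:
P(K, y) = √6
F(u) = (-2 + u)*(5 + √6) (F(u) = (-2 + u)*(√6 + 5) = (-2 + u)*(5 + √6))
((70 + 7) + 47)*F(1) = ((70 + 7) + 47)*(-10 - 2*√6 + 5*1 + 1*√6) = (77 + 47)*(-10 - 2*√6 + 5 + √6) = 124*(-5 - √6) = -620 - 124*√6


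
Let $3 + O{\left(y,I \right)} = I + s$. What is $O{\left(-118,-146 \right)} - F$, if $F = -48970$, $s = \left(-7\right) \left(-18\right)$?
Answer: $48947$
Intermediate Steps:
$s = 126$
$O{\left(y,I \right)} = 123 + I$ ($O{\left(y,I \right)} = -3 + \left(I + 126\right) = -3 + \left(126 + I\right) = 123 + I$)
$O{\left(-118,-146 \right)} - F = \left(123 - 146\right) - -48970 = -23 + 48970 = 48947$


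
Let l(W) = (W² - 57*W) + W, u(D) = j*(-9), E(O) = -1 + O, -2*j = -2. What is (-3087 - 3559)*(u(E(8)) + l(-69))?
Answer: -57261936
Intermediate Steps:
j = 1 (j = -½*(-2) = 1)
u(D) = -9 (u(D) = 1*(-9) = -9)
l(W) = W² - 56*W
(-3087 - 3559)*(u(E(8)) + l(-69)) = (-3087 - 3559)*(-9 - 69*(-56 - 69)) = -6646*(-9 - 69*(-125)) = -6646*(-9 + 8625) = -6646*8616 = -57261936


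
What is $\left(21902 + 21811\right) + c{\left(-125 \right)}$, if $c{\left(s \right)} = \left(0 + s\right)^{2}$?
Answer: $59338$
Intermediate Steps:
$c{\left(s \right)} = s^{2}$
$\left(21902 + 21811\right) + c{\left(-125 \right)} = \left(21902 + 21811\right) + \left(-125\right)^{2} = 43713 + 15625 = 59338$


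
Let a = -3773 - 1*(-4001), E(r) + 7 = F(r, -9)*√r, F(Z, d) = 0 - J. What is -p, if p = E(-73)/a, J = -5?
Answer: 7/228 - 5*I*√73/228 ≈ 0.030702 - 0.18737*I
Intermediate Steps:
F(Z, d) = 5 (F(Z, d) = 0 - 1*(-5) = 0 + 5 = 5)
E(r) = -7 + 5*√r
a = 228 (a = -3773 + 4001 = 228)
p = -7/228 + 5*I*√73/228 (p = (-7 + 5*√(-73))/228 = (-7 + 5*(I*√73))*(1/228) = (-7 + 5*I*√73)*(1/228) = -7/228 + 5*I*√73/228 ≈ -0.030702 + 0.18737*I)
-p = -(-7/228 + 5*I*√73/228) = 7/228 - 5*I*√73/228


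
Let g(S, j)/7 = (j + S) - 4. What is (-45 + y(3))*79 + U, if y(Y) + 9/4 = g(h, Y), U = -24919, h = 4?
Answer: -107971/4 ≈ -26993.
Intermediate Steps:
g(S, j) = -28 + 7*S + 7*j (g(S, j) = 7*((j + S) - 4) = 7*((S + j) - 4) = 7*(-4 + S + j) = -28 + 7*S + 7*j)
y(Y) = -9/4 + 7*Y (y(Y) = -9/4 + (-28 + 7*4 + 7*Y) = -9/4 + (-28 + 28 + 7*Y) = -9/4 + 7*Y)
(-45 + y(3))*79 + U = (-45 + (-9/4 + 7*3))*79 - 24919 = (-45 + (-9/4 + 21))*79 - 24919 = (-45 + 75/4)*79 - 24919 = -105/4*79 - 24919 = -8295/4 - 24919 = -107971/4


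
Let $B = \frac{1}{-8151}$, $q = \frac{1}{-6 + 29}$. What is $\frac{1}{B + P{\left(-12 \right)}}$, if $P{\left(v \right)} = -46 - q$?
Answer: $- \frac{187473}{8631932} \approx -0.021719$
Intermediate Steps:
$q = \frac{1}{23} \approx 0.043478$
$B = - \frac{1}{8151} \approx -0.00012268$
$P{\left(v \right)} = - \frac{1059}{23}$ ($P{\left(v \right)} = -46 - \frac{1}{23} = - \frac{1059}{23}$)
$\frac{1}{B + P{\left(-12 \right)}} = \frac{1}{- \frac{1}{8151} - \frac{1059}{23}} = \frac{1}{- \frac{8631932}{187473}} = - \frac{187473}{8631932}$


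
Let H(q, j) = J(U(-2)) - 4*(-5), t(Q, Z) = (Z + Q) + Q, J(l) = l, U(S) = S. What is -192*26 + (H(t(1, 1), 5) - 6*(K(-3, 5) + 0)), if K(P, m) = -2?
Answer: -4962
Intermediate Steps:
t(Q, Z) = Z + 2*Q (t(Q, Z) = (Q + Z) + Q = Z + 2*Q)
H(q, j) = 18 (H(q, j) = -2 - 4*(-5) = -2 + 20 = 18)
-192*26 + (H(t(1, 1), 5) - 6*(K(-3, 5) + 0)) = -192*26 + (18 - 6*(-2 + 0)) = -4992 + (18 - 6*(-2)) = -4992 + (18 + 12) = -4992 + 30 = -4962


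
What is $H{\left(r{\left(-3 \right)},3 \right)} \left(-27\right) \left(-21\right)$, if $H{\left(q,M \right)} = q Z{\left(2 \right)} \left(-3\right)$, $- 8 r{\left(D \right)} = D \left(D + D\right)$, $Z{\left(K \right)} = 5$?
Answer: $\frac{76545}{4} \approx 19136.0$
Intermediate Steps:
$r{\left(D \right)} = - \frac{D^{2}}{4}$ ($r{\left(D \right)} = - \frac{D \left(D + D\right)}{8} = - \frac{D 2 D}{8} = - \frac{2 D^{2}}{8} = - \frac{D^{2}}{4}$)
$H{\left(q,M \right)} = - 15 q$ ($H{\left(q,M \right)} = q 5 \left(-3\right) = 5 q \left(-3\right) = - 15 q$)
$H{\left(r{\left(-3 \right)},3 \right)} \left(-27\right) \left(-21\right) = - 15 \left(- \frac{\left(-3\right)^{2}}{4}\right) \left(-27\right) \left(-21\right) = - 15 \left(\left(- \frac{1}{4}\right) 9\right) \left(-27\right) \left(-21\right) = \left(-15\right) \left(- \frac{9}{4}\right) \left(-27\right) \left(-21\right) = \frac{135}{4} \left(-27\right) \left(-21\right) = \left(- \frac{3645}{4}\right) \left(-21\right) = \frac{76545}{4}$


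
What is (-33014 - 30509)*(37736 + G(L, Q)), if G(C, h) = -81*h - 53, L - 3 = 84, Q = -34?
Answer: -2568679551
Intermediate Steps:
L = 87 (L = 3 + 84 = 87)
G(C, h) = -53 - 81*h
(-33014 - 30509)*(37736 + G(L, Q)) = (-33014 - 30509)*(37736 + (-53 - 81*(-34))) = -63523*(37736 + (-53 + 2754)) = -63523*(37736 + 2701) = -63523*40437 = -2568679551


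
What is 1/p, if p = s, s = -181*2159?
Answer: -1/390779 ≈ -2.5590e-6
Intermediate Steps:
s = -390779
p = -390779
1/p = 1/(-390779) = -1/390779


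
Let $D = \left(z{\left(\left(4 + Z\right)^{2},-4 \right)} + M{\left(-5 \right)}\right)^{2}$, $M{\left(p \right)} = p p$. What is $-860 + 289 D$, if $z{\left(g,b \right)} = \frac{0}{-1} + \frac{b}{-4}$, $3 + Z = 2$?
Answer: $194504$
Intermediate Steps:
$Z = -1$ ($Z = -3 + 2 = -1$)
$z{\left(g,b \right)} = - \frac{b}{4}$ ($z{\left(g,b \right)} = 0 \left(-1\right) + b \left(- \frac{1}{4}\right) = 0 - \frac{b}{4} = - \frac{b}{4}$)
$M{\left(p \right)} = p^{2}$
$D = 676$ ($D = \left(\left(- \frac{1}{4}\right) \left(-4\right) + \left(-5\right)^{2}\right)^{2} = \left(1 + 25\right)^{2} = 26^{2} = 676$)
$-860 + 289 D = -860 + 289 \cdot 676 = -860 + 195364 = 194504$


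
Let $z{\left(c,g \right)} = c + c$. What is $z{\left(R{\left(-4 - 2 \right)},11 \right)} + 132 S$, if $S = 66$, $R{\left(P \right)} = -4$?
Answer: $8704$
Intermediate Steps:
$z{\left(c,g \right)} = 2 c$
$z{\left(R{\left(-4 - 2 \right)},11 \right)} + 132 S = 2 \left(-4\right) + 132 \cdot 66 = -8 + 8712 = 8704$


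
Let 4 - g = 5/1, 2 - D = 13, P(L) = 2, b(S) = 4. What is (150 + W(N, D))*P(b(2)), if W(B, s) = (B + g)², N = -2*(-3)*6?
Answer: 2750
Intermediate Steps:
D = -11 (D = 2 - 1*13 = 2 - 13 = -11)
g = -1 (g = 4 - 5/1 = 4 - 5 = -1)
N = 36 (N = 6*6 = 36)
W(B, s) = (-1 + B)² (W(B, s) = (B - 1)² = (-1 + B)²)
(150 + W(N, D))*P(b(2)) = (150 + (-1 + 36)²)*2 = (150 + 35²)*2 = (150 + 1225)*2 = 1375*2 = 2750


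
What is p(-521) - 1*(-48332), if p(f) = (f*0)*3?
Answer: 48332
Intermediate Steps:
p(f) = 0 (p(f) = 0*3 = 0)
p(-521) - 1*(-48332) = 0 - 1*(-48332) = 0 + 48332 = 48332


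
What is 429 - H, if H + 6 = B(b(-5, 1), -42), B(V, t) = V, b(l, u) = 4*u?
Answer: 431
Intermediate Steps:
H = -2 (H = -6 + 4*1 = -6 + 4 = -2)
429 - H = 429 - 1*(-2) = 429 + 2 = 431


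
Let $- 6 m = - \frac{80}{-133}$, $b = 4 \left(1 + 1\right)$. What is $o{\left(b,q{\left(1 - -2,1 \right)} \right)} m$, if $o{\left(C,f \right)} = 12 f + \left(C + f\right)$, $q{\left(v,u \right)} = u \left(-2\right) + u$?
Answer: $\frac{200}{399} \approx 0.50125$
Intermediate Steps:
$q{\left(v,u \right)} = - u$ ($q{\left(v,u \right)} = - 2 u + u = - u$)
$b = 8$ ($b = 4 \cdot 2 = 8$)
$m = - \frac{40}{399}$ ($m = - \frac{\left(-80\right) \frac{1}{-133}}{6} = - \frac{\left(-80\right) \left(- \frac{1}{133}\right)}{6} = \left(- \frac{1}{6}\right) \frac{80}{133} = - \frac{40}{399} \approx -0.10025$)
$o{\left(C,f \right)} = C + 13 f$
$o{\left(b,q{\left(1 - -2,1 \right)} \right)} m = \left(8 + 13 \left(\left(-1\right) 1\right)\right) \left(- \frac{40}{399}\right) = \left(8 + 13 \left(-1\right)\right) \left(- \frac{40}{399}\right) = \left(8 - 13\right) \left(- \frac{40}{399}\right) = \left(-5\right) \left(- \frac{40}{399}\right) = \frac{200}{399}$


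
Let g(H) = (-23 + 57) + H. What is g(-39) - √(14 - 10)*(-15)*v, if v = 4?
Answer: 115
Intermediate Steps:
g(H) = 34 + H
g(-39) - √(14 - 10)*(-15)*v = (34 - 39) - √(14 - 10)*(-15)*4 = -5 - √4*(-15)*4 = -5 - 2*(-15)*4 = -5 - (-30)*4 = -5 - 1*(-120) = -5 + 120 = 115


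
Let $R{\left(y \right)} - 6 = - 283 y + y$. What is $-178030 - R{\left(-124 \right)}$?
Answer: $-213004$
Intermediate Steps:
$R{\left(y \right)} = 6 - 282 y$ ($R{\left(y \right)} = 6 + \left(- 283 y + y\right) = 6 - 282 y$)
$-178030 - R{\left(-124 \right)} = -178030 - \left(6 - -34968\right) = -178030 - \left(6 + 34968\right) = -178030 - 34974 = -213004$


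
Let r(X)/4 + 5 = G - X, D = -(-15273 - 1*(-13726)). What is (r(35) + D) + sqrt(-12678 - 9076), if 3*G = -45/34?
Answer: 23549/17 + I*sqrt(21754) ≈ 1385.2 + 147.49*I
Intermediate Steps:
G = -15/34 (G = (-45/34)/3 = (-45*1/34)/3 = (1/3)*(-45/34) = -15/34 ≈ -0.44118)
D = 1547 (D = -(-15273 + 13726) = -1*(-1547) = 1547)
r(X) = -370/17 - 4*X (r(X) = -20 + 4*(-15/34 - X) = -20 + (-30/17 - 4*X) = -370/17 - 4*X)
(r(35) + D) + sqrt(-12678 - 9076) = ((-370/17 - 4*35) + 1547) + sqrt(-12678 - 9076) = ((-370/17 - 140) + 1547) + sqrt(-21754) = (-2750/17 + 1547) + I*sqrt(21754) = 23549/17 + I*sqrt(21754)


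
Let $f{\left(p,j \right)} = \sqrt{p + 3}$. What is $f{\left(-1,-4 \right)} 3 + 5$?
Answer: $5 + 3 \sqrt{2} \approx 9.2426$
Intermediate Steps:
$f{\left(p,j \right)} = \sqrt{3 + p}$
$f{\left(-1,-4 \right)} 3 + 5 = \sqrt{3 - 1} \cdot 3 + 5 = \sqrt{2} \cdot 3 + 5 = 3 \sqrt{2} + 5 = 5 + 3 \sqrt{2}$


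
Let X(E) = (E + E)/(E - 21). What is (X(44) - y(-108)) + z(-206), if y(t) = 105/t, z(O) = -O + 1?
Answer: 175369/828 ≈ 211.80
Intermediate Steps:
X(E) = 2*E/(-21 + E) (X(E) = (2*E)/(-21 + E) = 2*E/(-21 + E))
z(O) = 1 - O
(X(44) - y(-108)) + z(-206) = (2*44/(-21 + 44) - 105/(-108)) + (1 - 1*(-206)) = (2*44/23 - 105*(-1)/108) + (1 + 206) = (2*44*(1/23) - 1*(-35/36)) + 207 = (88/23 + 35/36) + 207 = 3973/828 + 207 = 175369/828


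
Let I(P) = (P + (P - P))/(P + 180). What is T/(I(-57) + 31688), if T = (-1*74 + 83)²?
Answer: 1107/433063 ≈ 0.0025562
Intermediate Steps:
I(P) = P/(180 + P) (I(P) = (P + 0)/(180 + P) = P/(180 + P))
T = 81 (T = (-74 + 83)² = 9² = 81)
T/(I(-57) + 31688) = 81/(-57/(180 - 57) + 31688) = 81/(-57/123 + 31688) = 81/(-57*1/123 + 31688) = 81/(-19/41 + 31688) = 81/(1299189/41) = 81*(41/1299189) = 1107/433063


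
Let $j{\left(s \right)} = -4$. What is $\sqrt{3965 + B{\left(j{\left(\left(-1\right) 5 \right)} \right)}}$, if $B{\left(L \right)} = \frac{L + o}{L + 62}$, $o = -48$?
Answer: $\frac{\sqrt{3333811}}{29} \approx 62.961$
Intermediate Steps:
$B{\left(L \right)} = \frac{-48 + L}{62 + L}$ ($B{\left(L \right)} = \frac{L - 48}{L + 62} = \frac{-48 + L}{62 + L}$)
$\sqrt{3965 + B{\left(j{\left(\left(-1\right) 5 \right)} \right)}} = \sqrt{3965 + \frac{-48 - 4}{62 - 4}} = \sqrt{3965 + \frac{1}{58} \left(-52\right)} = \sqrt{3965 - \frac{26}{29}} = \sqrt{\frac{114959}{29}} = \frac{\sqrt{3333811}}{29}$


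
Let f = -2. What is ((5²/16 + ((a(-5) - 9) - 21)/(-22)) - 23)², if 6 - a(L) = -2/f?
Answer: 12766329/30976 ≈ 412.14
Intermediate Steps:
a(L) = 5 (a(L) = 6 - (-2)/(-2) = 6 - (-2)*(-1)/2 = 6 - 1*1 = 6 - 1 = 5)
((5²/16 + ((a(-5) - 9) - 21)/(-22)) - 23)² = ((5²/16 + ((5 - 9) - 21)/(-22)) - 23)² = ((25*(1/16) + (-4 - 21)*(-1/22)) - 23)² = ((25/16 - 25*(-1/22)) - 23)² = ((25/16 + 25/22) - 23)² = (475/176 - 23)² = (-3573/176)² = 12766329/30976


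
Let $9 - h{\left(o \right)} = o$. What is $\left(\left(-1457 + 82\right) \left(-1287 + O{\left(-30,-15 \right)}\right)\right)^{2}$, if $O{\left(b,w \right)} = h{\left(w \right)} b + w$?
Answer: $7729790062500$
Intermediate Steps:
$h{\left(o \right)} = 9 - o$
$O{\left(b,w \right)} = w + b \left(9 - w\right)$ ($O{\left(b,w \right)} = \left(9 - w\right) b + w = b \left(9 - w\right) + w = w + b \left(9 - w\right)$)
$\left(\left(-1457 + 82\right) \left(-1287 + O{\left(-30,-15 \right)}\right)\right)^{2} = \left(\left(-1457 + 82\right) \left(-1287 - \left(15 - 30 \left(-9 - 15\right)\right)\right)\right)^{2} = \left(- 1375 \left(-1287 - \left(15 - -720\right)\right)\right)^{2} = \left(- 1375 \left(-1287 - 735\right)\right)^{2} = \left(\left(-1375\right) \left(-2022\right)\right)^{2} = 2780250^{2} = 7729790062500$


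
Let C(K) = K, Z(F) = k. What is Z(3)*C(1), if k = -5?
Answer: -5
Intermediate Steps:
Z(F) = -5
Z(3)*C(1) = -5*1 = -5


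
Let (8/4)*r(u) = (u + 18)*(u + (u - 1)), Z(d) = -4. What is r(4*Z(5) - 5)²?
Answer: 16641/4 ≈ 4160.3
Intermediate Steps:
r(u) = (-1 + 2*u)*(18 + u)/2 (r(u) = ((u + 18)*(u + (u - 1)))/2 = ((18 + u)*(u + (-1 + u)))/2 = ((18 + u)*(-1 + 2*u))/2 = ((-1 + 2*u)*(18 + u))/2 = (-1 + 2*u)*(18 + u)/2)
r(4*Z(5) - 5)² = (-9 + (4*(-4) - 5)² + 35*(4*(-4) - 5)/2)² = (-9 + (-16 - 5)² + 35*(-16 - 5)/2)² = (-9 + (-21)² + (35/2)*(-21))² = (-9 + 441 - 735/2)² = (129/2)² = 16641/4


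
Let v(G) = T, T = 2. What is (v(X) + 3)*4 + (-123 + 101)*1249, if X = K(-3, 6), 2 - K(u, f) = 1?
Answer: -27458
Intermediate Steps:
K(u, f) = 1 (K(u, f) = 2 - 1*1 = 2 - 1 = 1)
X = 1
v(G) = 2
(v(X) + 3)*4 + (-123 + 101)*1249 = (2 + 3)*4 + (-123 + 101)*1249 = 5*4 - 22*1249 = 20 - 27478 = -27458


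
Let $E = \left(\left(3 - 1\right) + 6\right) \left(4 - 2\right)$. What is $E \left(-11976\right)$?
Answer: $-191616$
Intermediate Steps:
$E = 16$ ($E = \left(\left(3 - 1\right) + 6\right) 2 = \left(2 + 6\right) 2 = 8 \cdot 2 = 16$)
$E \left(-11976\right) = 16 \left(-11976\right) = -191616$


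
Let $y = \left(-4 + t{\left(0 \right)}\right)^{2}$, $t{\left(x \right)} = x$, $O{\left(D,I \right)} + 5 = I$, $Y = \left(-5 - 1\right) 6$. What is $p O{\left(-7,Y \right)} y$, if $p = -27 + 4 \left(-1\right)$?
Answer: $20336$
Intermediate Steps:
$Y = -36$ ($Y = \left(-6\right) 6 = -36$)
$O{\left(D,I \right)} = -5 + I$
$p = -31$ ($p = -27 - 4 = -31$)
$y = 16$ ($y = \left(-4 + 0\right)^{2} = \left(-4\right)^{2} = 16$)
$p O{\left(-7,Y \right)} y = - 31 \left(-5 - 36\right) 16 = \left(-31\right) \left(-41\right) 16 = 1271 \cdot 16 = 20336$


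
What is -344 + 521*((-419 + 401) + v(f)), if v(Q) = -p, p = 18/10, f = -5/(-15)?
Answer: -53299/5 ≈ -10660.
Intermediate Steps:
f = 1/3 (f = -5*(-1/15) = 1/3 ≈ 0.33333)
p = 9/5 (p = 18*(1/10) = 9/5 ≈ 1.8000)
v(Q) = -9/5 (v(Q) = -1*9/5 = -9/5)
-344 + 521*((-419 + 401) + v(f)) = -344 + 521*((-419 + 401) - 9/5) = -344 + 521*(-18 - 9/5) = -344 + 521*(-99/5) = -344 - 51579/5 = -53299/5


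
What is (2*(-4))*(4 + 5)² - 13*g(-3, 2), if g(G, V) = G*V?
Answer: -570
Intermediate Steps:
(2*(-4))*(4 + 5)² - 13*g(-3, 2) = (2*(-4))*(4 + 5)² - (-39)*2 = -8*9² - 13*(-6) = -8*81 + 78 = -648 + 78 = -570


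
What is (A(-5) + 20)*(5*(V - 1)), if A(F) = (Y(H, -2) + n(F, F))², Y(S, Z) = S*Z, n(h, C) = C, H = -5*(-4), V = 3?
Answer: 20450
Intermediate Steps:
H = 20
A(F) = (-40 + F)² (A(F) = (20*(-2) + F)² = (-40 + F)²)
(A(-5) + 20)*(5*(V - 1)) = ((-40 - 5)² + 20)*(5*(3 - 1)) = ((-45)² + 20)*(5*2) = (2025 + 20)*10 = 2045*10 = 20450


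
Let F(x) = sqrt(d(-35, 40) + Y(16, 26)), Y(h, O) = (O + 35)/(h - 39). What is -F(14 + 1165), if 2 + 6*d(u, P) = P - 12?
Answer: -2*sqrt(2001)/69 ≈ -1.2966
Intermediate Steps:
d(u, P) = -7/3 + P/6 (d(u, P) = -1/3 + (P - 12)/6 = -1/3 + (-12 + P)/6 = -1/3 + (-2 + P/6) = -7/3 + P/6)
Y(h, O) = (35 + O)/(-39 + h)
F(x) = 2*sqrt(2001)/69 (F(x) = sqrt((-7/3 + (1/6)*40) + (35 + 26)/(-39 + 16)) = sqrt((-7/3 + 20/3) + 61/(-23)) = sqrt(13/3 - 1/23*61) = sqrt(13/3 - 61/23) = sqrt(116/69) = 2*sqrt(2001)/69)
-F(14 + 1165) = -2*sqrt(2001)/69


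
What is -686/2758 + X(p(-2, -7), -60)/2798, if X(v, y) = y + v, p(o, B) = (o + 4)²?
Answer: -74067/275603 ≈ -0.26875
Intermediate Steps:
p(o, B) = (4 + o)²
X(v, y) = v + y
-686/2758 + X(p(-2, -7), -60)/2798 = -686/2758 + ((4 - 2)² - 60)/2798 = -686*1/2758 + (2² - 60)*(1/2798) = -49/197 + (4 - 60)*(1/2798) = -49/197 - 56*1/2798 = -49/197 - 28/1399 = -74067/275603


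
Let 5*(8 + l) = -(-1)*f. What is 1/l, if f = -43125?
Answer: -1/8633 ≈ -0.00011583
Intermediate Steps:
l = -8633 (l = -8 + (-(-1)*(-43125))/5 = -8 + (-1*43125)/5 = -8 + (⅕)*(-43125) = -8 - 8625 = -8633)
1/l = 1/(-8633) = -1/8633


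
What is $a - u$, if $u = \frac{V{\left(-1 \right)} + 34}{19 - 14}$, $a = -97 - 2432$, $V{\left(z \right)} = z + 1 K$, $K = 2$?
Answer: $-2536$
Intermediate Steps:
$V{\left(z \right)} = 2 + z$ ($V{\left(z \right)} = z + 1 \cdot 2 = z + 2 = 2 + z$)
$a = -2529$ ($a = -97 - 2432 = -2529$)
$u = 7$ ($u = \frac{\left(2 - 1\right) + 34}{19 - 14} = \frac{1 + 34}{5} = 35 \cdot \frac{1}{5} = 7$)
$a - u = -2529 - 7 = -2536$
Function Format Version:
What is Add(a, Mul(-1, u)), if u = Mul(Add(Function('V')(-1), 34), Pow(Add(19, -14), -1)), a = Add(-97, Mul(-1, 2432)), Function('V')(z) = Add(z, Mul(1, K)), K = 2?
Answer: -2536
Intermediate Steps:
Function('V')(z) = Add(2, z) (Function('V')(z) = Add(z, Mul(1, 2)) = Add(z, 2) = Add(2, z))
a = -2529 (a = Add(-97, -2432) = -2529)
u = 7 (u = Mul(Add(Add(2, -1), 34), Pow(Add(19, -14), -1)) = Mul(Add(1, 34), Pow(5, -1)) = Mul(35, Rational(1, 5)) = 7)
Add(a, Mul(-1, u)) = Add(-2529, Mul(-1, 7)) = Add(-2529, -7) = -2536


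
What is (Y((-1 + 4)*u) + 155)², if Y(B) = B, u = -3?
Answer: 21316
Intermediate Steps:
(Y((-1 + 4)*u) + 155)² = ((-1 + 4)*(-3) + 155)² = (3*(-3) + 155)² = (-9 + 155)² = 146² = 21316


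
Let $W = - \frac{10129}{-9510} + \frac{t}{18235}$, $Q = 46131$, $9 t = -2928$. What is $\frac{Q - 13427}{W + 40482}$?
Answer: $\frac{1134271850880}{1404072313219} \approx 0.80784$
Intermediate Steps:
$t = - \frac{976}{3}$ ($t = \frac{1}{9} \left(-2928\right) = - \frac{976}{3} \approx -325.33$)
$W = \frac{36321679}{34682970}$ ($W = - \frac{10129}{-9510} - \frac{976}{3 \cdot 18235} = \left(-10129\right) \left(- \frac{1}{9510}\right) - \frac{976}{54705} = \frac{10129}{9510} - \frac{976}{54705} = \frac{36321679}{34682970} \approx 1.0472$)
$\frac{Q - 13427}{W + 40482} = \frac{46131 - 13427}{\frac{36321679}{34682970} + 40482} = \frac{32704}{\frac{1404072313219}{34682970}} = 32704 \cdot \frac{34682970}{1404072313219} = \frac{1134271850880}{1404072313219}$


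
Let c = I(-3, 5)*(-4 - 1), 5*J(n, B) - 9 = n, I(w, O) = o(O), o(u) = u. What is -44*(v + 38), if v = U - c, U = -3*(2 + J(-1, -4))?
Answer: -11484/5 ≈ -2296.8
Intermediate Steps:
I(w, O) = O
J(n, B) = 9/5 + n/5
c = -25 (c = 5*(-4 - 1) = 5*(-5) = -25)
U = -54/5 (U = -3*(2 + (9/5 + (⅕)*(-1))) = -3*(2 + (9/5 - ⅕)) = -3*(2 + 8/5) = -3*18/5 = -54/5 ≈ -10.800)
v = 71/5 (v = -54/5 - 1*(-25) = -54/5 + 25 = 71/5 ≈ 14.200)
-44*(v + 38) = -44*(71/5 + 38) = -44*261/5 = -11484/5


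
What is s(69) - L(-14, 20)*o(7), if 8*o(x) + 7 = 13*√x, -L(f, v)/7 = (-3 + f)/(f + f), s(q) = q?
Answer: 2089/32 + 221*√7/32 ≈ 83.553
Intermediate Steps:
L(f, v) = -7*(-3 + f)/(2*f) (L(f, v) = -7*(-3 + f)/(f + f) = -7*(-3 + f)/(2*f))
o(x) = -7/8 + 13*√x/8 (o(x) = -7/8 + (13*√x)/8 = -7/8 + 13*√x/8)
s(69) - L(-14, 20)*o(7) = 69 - (7/2)*(3 - 1*(-14))/(-14)*(-7/8 + 13*√7/8) = 69 - (7/2)*(-1/14)*(3 + 14)*(-7/8 + 13*√7/8) = 69 - (7/2)*(-1/14)*17*(-7/8 + 13*√7/8) = 69 - (-17)*(-7/8 + 13*√7/8)/4 = 69 - (119/32 - 221*√7/32) = 69 + (-119/32 + 221*√7/32) = 2089/32 + 221*√7/32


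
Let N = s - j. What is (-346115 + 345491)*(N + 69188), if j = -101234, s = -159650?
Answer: -6721728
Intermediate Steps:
N = -58416 (N = -159650 - 1*(-101234) = -159650 + 101234 = -58416)
(-346115 + 345491)*(N + 69188) = (-346115 + 345491)*(-58416 + 69188) = -624*10772 = -6721728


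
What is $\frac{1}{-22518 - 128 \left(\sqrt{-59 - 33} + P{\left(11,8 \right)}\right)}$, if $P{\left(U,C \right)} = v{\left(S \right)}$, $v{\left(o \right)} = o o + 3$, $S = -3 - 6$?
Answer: $\frac{i}{2 \left(- 16635 i + 128 \sqrt{23}\right)} \approx -3.0016 \cdot 10^{-5} + 1.1077 \cdot 10^{-6} i$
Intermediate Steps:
$S = -9$ ($S = -3 - 6 = -9$)
$v{\left(o \right)} = 3 + o^{2}$ ($v{\left(o \right)} = o^{2} + 3 = 3 + o^{2}$)
$P{\left(U,C \right)} = 84$ ($P{\left(U,C \right)} = 3 + \left(-9\right)^{2} = 3 + 81 = 84$)
$\frac{1}{-22518 - 128 \left(\sqrt{-59 - 33} + P{\left(11,8 \right)}\right)} = \frac{1}{-22518 - 128 \left(\sqrt{-59 - 33} + 84\right)} = \frac{1}{-22518 - 128 \left(\sqrt{-92} + 84\right)} = \frac{1}{-22518 - 128 \left(2 i \sqrt{23} + 84\right)} = \frac{1}{-22518 - 128 \left(84 + 2 i \sqrt{23}\right)} = \frac{1}{-22518 - \left(10752 + 256 i \sqrt{23}\right)} = \frac{1}{-33270 - 256 i \sqrt{23}}$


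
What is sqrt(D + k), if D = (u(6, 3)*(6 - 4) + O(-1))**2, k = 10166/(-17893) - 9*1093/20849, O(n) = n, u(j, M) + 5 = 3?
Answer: 5*sqrt(133377943380297374)/373051157 ≈ 4.8949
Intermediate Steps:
u(j, M) = -2 (u(j, M) = -5 + 3 = -2)
k = -387964375/373051157 (k = 10166*(-1/17893) - 9837*1/20849 = -10166/17893 - 9837/20849 = -387964375/373051157 ≈ -1.0400)
D = 25 (D = (-2*(6 - 4) - 1)**2 = (-2*2 - 1)**2 = (-4 - 1)**2 = (-5)**2 = 25)
sqrt(D + k) = sqrt(25 - 387964375/373051157) = sqrt(8938314550/373051157) = 5*sqrt(133377943380297374)/373051157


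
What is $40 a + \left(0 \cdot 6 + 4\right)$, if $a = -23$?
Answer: $-916$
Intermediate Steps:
$40 a + \left(0 \cdot 6 + 4\right) = 40 \left(-23\right) + \left(0 \cdot 6 + 4\right) = -920 + \left(0 + 4\right) = -920 + 4 = -916$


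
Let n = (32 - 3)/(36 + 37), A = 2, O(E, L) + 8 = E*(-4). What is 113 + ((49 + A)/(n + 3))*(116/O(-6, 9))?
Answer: 220063/992 ≈ 221.84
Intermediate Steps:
O(E, L) = -8 - 4*E (O(E, L) = -8 + E*(-4) = -8 - 4*E)
n = 29/73 ≈ 0.39726
113 + ((49 + A)/(n + 3))*(116/O(-6, 9)) = 113 + ((49 + 2)/(29/73 + 3))*(116/(-8 - 4*(-6))) = 113 + (51/(248/73))*(116/(-8 + 24)) = 113 + (51*(73/248))*(116/16) = 113 + 3723*(116*(1/16))/248 = 113 + (3723/248)*(29/4) = 113 + 107967/992 = 220063/992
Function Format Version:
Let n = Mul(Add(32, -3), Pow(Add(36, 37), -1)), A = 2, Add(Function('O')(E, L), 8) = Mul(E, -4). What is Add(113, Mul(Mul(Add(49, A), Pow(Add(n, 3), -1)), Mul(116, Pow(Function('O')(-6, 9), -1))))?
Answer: Rational(220063, 992) ≈ 221.84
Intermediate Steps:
Function('O')(E, L) = Add(-8, Mul(-4, E)) (Function('O')(E, L) = Add(-8, Mul(E, -4)) = Add(-8, Mul(-4, E)))
n = Rational(29, 73) (n = Mul(29, Pow(73, -1)) = Mul(29, Rational(1, 73)) = Rational(29, 73) ≈ 0.39726)
Add(113, Mul(Mul(Add(49, A), Pow(Add(n, 3), -1)), Mul(116, Pow(Function('O')(-6, 9), -1)))) = Add(113, Mul(Mul(Add(49, 2), Pow(Add(Rational(29, 73), 3), -1)), Mul(116, Pow(Add(-8, Mul(-4, -6)), -1)))) = Add(113, Mul(Mul(51, Pow(Rational(248, 73), -1)), Mul(116, Pow(Add(-8, 24), -1)))) = Add(113, Mul(Mul(51, Rational(73, 248)), Mul(116, Pow(16, -1)))) = Add(113, Mul(Rational(3723, 248), Mul(116, Rational(1, 16)))) = Add(113, Mul(Rational(3723, 248), Rational(29, 4))) = Add(113, Rational(107967, 992)) = Rational(220063, 992)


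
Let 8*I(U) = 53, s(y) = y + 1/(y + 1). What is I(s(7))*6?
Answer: 159/4 ≈ 39.750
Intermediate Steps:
s(y) = y + 1/(1 + y)
I(U) = 53/8 (I(U) = (⅛)*53 = 53/8)
I(s(7))*6 = (53/8)*6 = 159/4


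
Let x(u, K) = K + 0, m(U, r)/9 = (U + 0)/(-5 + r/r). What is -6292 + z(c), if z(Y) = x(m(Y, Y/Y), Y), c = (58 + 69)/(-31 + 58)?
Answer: -169757/27 ≈ -6287.3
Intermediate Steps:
c = 127/27 ≈ 4.7037
m(U, r) = -9*U/4 (m(U, r) = 9*((U + 0)/(-5 + r/r)) = 9*(U/(-5 + 1)) = 9*(U/(-4)) = 9*(U*(-¼)) = 9*(-U/4) = -9*U/4)
x(u, K) = K
z(Y) = Y
-6292 + z(c) = -6292 + 127/27 = -169757/27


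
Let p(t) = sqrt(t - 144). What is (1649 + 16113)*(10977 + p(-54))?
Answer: 194973474 + 53286*I*sqrt(22) ≈ 1.9497e+8 + 2.4993e+5*I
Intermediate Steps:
p(t) = sqrt(-144 + t)
(1649 + 16113)*(10977 + p(-54)) = (1649 + 16113)*(10977 + sqrt(-144 - 54)) = 17762*(10977 + sqrt(-198)) = 17762*(10977 + 3*I*sqrt(22)) = 194973474 + 53286*I*sqrt(22)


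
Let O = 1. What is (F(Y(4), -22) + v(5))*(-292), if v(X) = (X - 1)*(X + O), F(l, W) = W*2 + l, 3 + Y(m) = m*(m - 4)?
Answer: 6716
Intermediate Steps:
Y(m) = -3 + m*(-4 + m) (Y(m) = -3 + m*(m - 4) = -3 + m*(-4 + m))
F(l, W) = l + 2*W (F(l, W) = 2*W + l = l + 2*W)
v(X) = (1 + X)*(-1 + X) (v(X) = (X - 1)*(X + 1) = (-1 + X)*(1 + X) = (1 + X)*(-1 + X))
(F(Y(4), -22) + v(5))*(-292) = (((-3 + 4² - 4*4) + 2*(-22)) + (-1 + 5²))*(-292) = (((-3 + 16 - 16) - 44) + (-1 + 25))*(-292) = ((-3 - 44) + 24)*(-292) = (-47 + 24)*(-292) = -23*(-292) = 6716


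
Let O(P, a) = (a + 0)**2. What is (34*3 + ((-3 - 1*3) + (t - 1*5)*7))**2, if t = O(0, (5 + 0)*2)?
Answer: 579121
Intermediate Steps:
O(P, a) = a**2
t = 100 (t = ((5 + 0)*2)**2 = (5*2)**2 = 10**2 = 100)
(34*3 + ((-3 - 1*3) + (t - 1*5)*7))**2 = (34*3 + ((-3 - 1*3) + (100 - 1*5)*7))**2 = (102 + ((-3 - 3) + (100 - 5)*7))**2 = (102 + (-6 + 95*7))**2 = (102 + (-6 + 665))**2 = (102 + 659)**2 = 761**2 = 579121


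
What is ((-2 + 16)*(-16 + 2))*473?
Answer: -92708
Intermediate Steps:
((-2 + 16)*(-16 + 2))*473 = (14*(-14))*473 = -196*473 = -92708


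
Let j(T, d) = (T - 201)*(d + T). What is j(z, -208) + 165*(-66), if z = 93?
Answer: 1530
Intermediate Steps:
j(T, d) = (-201 + T)*(T + d)
j(z, -208) + 165*(-66) = (93² - 201*93 - 201*(-208) + 93*(-208)) + 165*(-66) = (8649 - 18693 + 41808 - 19344) - 10890 = 12420 - 10890 = 1530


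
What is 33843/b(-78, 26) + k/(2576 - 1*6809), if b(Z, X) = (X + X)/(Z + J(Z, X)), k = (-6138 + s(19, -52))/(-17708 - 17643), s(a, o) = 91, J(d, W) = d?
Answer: -15192879063254/149640783 ≈ -1.0153e+5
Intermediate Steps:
k = 6047/35351 (k = (-6138 + 91)/(-17708 - 17643) = -6047/(-35351) = -6047*(-1/35351) = 6047/35351 ≈ 0.17106)
b(Z, X) = X/Z (b(Z, X) = (X + X)/(Z + Z) = (2*X)/((2*Z)) = (2*X)*(1/(2*Z)) = X/Z)
33843/b(-78, 26) + k/(2576 - 1*6809) = 33843/((26/(-78))) + 6047/(35351*(2576 - 1*6809)) = 33843/((26*(-1/78))) + 6047/(35351*(2576 - 6809)) = 33843/(-⅓) + (6047/35351)/(-4233) = 33843*(-3) + (6047/35351)*(-1/4233) = -101529 - 6047/149640783 = -15192879063254/149640783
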